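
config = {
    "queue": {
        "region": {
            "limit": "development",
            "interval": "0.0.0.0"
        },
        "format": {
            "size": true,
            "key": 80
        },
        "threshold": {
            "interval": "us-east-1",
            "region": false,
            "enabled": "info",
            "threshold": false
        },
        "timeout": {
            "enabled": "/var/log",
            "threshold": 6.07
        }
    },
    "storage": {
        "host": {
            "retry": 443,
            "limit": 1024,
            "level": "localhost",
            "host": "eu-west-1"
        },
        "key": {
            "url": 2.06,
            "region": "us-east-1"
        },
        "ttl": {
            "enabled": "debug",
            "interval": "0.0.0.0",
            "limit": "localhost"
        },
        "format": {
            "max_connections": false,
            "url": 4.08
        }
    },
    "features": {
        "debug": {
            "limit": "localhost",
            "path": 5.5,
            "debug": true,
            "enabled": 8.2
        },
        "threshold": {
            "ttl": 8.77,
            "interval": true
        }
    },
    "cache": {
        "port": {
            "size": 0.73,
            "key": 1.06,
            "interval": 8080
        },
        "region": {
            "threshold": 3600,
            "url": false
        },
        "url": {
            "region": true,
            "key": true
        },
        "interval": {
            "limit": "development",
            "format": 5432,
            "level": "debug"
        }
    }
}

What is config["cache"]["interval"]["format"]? 5432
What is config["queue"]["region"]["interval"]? "0.0.0.0"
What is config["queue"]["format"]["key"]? 80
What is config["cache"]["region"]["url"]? False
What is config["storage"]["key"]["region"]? "us-east-1"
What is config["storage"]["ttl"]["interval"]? "0.0.0.0"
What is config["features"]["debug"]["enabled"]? 8.2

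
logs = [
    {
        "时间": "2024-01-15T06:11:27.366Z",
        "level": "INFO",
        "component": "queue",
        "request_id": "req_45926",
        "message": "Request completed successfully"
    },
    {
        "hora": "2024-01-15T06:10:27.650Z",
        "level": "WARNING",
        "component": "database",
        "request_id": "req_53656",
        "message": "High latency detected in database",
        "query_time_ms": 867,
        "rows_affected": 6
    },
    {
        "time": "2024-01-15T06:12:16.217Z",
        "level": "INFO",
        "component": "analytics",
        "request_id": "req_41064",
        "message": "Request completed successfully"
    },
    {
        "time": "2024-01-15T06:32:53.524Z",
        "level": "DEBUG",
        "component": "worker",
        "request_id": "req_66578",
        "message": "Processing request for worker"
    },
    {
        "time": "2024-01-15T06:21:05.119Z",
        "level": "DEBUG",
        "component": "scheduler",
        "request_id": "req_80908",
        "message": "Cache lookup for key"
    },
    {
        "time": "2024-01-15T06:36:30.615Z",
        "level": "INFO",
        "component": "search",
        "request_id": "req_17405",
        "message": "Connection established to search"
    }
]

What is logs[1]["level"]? "WARNING"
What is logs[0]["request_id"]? "req_45926"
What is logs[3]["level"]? "DEBUG"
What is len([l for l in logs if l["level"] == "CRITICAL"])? 0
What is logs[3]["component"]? "worker"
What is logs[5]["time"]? "2024-01-15T06:36:30.615Z"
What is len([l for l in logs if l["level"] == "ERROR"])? 0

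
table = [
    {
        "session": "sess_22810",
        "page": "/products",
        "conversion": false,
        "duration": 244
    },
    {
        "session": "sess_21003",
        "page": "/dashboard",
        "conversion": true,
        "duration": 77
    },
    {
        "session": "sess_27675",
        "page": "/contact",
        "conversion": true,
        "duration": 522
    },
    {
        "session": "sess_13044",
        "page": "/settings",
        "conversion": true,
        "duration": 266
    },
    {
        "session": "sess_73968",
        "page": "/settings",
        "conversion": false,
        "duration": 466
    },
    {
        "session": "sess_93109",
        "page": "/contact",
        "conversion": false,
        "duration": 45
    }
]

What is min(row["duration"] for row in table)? 45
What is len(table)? 6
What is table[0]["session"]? "sess_22810"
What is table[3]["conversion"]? True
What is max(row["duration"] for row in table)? 522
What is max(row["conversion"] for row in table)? True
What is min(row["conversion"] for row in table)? False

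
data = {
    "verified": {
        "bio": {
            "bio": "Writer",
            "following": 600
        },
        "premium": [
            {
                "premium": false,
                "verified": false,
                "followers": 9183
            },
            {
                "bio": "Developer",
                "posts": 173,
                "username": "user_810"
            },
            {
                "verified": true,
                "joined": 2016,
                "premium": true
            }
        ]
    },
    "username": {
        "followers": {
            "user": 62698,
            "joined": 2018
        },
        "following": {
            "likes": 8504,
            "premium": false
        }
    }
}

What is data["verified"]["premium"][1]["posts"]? 173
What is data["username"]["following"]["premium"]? False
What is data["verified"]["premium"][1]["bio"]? "Developer"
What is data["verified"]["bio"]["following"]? 600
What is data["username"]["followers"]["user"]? 62698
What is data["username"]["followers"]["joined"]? 2018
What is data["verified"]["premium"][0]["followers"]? 9183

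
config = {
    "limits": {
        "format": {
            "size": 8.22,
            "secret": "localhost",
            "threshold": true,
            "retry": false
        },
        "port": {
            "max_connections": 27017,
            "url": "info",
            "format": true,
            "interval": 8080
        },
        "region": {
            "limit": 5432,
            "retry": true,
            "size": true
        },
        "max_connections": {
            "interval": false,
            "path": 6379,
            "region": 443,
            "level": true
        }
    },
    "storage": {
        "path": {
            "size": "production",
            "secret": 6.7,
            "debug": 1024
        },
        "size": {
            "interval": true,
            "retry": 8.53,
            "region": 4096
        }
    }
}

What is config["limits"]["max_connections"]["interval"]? False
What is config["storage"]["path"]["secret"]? 6.7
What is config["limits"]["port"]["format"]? True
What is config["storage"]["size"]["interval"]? True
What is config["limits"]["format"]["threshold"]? True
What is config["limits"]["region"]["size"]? True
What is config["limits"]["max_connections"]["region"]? 443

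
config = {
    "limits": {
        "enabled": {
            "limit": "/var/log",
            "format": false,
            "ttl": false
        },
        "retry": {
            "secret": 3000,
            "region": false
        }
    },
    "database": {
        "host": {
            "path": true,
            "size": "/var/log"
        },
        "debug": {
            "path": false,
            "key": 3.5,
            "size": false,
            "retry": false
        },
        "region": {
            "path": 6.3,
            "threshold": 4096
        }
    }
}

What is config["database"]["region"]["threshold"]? 4096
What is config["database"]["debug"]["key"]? 3.5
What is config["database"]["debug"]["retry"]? False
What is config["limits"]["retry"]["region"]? False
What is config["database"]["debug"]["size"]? False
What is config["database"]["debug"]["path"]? False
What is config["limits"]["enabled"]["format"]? False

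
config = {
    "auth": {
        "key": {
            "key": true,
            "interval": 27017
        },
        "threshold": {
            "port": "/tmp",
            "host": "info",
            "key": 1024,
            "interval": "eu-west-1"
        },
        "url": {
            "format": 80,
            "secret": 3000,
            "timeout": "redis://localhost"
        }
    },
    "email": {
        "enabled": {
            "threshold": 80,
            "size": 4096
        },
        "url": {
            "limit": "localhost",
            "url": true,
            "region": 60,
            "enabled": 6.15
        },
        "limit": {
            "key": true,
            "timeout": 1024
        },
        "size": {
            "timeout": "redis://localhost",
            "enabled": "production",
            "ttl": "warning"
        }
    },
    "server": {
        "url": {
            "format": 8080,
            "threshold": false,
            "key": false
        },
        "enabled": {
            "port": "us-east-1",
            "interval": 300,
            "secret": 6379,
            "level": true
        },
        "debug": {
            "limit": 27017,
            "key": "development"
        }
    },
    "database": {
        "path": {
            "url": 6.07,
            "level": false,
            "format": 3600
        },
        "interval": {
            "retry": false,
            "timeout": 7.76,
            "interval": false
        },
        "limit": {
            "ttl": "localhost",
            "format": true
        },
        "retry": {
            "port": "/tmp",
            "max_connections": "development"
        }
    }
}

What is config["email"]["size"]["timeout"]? "redis://localhost"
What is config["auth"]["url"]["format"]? 80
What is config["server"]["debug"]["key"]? "development"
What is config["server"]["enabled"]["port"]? "us-east-1"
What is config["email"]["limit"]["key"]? True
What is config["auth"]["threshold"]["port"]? "/tmp"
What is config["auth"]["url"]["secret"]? 3000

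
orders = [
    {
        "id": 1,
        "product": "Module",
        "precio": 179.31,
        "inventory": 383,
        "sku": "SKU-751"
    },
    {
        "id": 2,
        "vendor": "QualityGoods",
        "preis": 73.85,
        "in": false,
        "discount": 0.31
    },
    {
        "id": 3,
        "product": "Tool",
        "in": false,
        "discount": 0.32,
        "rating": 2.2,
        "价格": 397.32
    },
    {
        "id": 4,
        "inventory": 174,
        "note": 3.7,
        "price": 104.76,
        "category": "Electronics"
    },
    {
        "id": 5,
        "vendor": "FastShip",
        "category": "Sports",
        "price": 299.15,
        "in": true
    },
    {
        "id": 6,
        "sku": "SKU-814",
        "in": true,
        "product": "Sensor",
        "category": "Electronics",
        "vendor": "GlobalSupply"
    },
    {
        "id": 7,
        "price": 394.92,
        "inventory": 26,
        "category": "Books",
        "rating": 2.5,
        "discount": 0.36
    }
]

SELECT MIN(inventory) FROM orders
26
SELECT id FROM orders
[1, 2, 3, 4, 5, 6, 7]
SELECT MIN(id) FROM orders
1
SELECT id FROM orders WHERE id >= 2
[2, 3, 4, 5, 6, 7]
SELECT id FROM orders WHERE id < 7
[1, 2, 3, 4, 5, 6]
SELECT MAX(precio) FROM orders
179.31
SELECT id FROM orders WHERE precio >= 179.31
[1]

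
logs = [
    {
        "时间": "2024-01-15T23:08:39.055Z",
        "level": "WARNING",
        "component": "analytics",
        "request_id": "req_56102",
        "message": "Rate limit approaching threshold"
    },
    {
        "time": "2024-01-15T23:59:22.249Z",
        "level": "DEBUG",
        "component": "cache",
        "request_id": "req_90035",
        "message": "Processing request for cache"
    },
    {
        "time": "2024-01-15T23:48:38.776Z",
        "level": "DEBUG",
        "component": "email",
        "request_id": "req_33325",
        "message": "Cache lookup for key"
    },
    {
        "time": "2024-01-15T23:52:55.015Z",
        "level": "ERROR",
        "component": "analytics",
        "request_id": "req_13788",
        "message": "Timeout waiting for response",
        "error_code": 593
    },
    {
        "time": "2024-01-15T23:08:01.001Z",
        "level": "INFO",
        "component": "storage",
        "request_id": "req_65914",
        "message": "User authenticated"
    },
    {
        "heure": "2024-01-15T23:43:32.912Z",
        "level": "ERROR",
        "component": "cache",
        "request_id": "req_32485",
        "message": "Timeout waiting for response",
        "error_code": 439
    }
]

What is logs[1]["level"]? "DEBUG"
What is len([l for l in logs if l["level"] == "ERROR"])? 2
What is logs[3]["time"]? "2024-01-15T23:52:55.015Z"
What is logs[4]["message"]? "User authenticated"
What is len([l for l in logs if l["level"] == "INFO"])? 1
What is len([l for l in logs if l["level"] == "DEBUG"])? 2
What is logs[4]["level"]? "INFO"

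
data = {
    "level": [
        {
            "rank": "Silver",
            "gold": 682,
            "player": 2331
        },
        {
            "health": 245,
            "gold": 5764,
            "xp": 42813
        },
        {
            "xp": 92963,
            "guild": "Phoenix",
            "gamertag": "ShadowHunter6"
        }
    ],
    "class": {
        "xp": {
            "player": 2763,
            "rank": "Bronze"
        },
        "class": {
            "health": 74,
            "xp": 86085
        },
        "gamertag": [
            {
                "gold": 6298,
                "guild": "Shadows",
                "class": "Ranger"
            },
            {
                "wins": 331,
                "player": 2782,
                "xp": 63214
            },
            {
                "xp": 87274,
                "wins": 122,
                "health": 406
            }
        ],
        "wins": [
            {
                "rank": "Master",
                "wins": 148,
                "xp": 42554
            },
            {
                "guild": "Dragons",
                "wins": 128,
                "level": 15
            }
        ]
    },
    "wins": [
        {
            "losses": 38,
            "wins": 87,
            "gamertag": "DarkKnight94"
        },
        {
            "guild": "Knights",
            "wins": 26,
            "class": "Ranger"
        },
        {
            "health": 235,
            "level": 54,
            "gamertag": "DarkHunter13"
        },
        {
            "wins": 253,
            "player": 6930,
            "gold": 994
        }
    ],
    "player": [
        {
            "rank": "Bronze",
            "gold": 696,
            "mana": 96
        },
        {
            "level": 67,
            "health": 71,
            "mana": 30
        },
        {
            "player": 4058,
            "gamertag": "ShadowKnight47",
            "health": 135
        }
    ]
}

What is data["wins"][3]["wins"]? 253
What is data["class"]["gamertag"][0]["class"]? "Ranger"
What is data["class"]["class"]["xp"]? 86085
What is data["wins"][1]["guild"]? "Knights"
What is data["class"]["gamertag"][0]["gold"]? 6298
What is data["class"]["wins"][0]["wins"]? 148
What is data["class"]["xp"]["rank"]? "Bronze"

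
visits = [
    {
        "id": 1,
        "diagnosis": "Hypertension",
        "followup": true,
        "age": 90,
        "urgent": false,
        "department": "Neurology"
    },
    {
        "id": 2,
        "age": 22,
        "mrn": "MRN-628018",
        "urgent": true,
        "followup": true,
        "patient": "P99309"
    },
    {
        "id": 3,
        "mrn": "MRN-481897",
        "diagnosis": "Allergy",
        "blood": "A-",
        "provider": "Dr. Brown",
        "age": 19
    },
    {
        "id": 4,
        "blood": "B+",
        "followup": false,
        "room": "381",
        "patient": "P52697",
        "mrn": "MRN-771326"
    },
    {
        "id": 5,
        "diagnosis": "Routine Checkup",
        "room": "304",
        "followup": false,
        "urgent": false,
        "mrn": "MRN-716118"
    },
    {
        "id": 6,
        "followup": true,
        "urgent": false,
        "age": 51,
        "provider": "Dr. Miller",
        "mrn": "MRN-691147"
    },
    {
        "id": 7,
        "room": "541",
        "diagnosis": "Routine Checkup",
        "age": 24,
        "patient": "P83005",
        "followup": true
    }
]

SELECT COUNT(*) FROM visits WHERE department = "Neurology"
1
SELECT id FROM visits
[1, 2, 3, 4, 5, 6, 7]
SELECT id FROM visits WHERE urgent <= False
[1, 5, 6]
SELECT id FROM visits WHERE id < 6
[1, 2, 3, 4, 5]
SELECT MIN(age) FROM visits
19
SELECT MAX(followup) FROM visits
True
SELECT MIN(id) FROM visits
1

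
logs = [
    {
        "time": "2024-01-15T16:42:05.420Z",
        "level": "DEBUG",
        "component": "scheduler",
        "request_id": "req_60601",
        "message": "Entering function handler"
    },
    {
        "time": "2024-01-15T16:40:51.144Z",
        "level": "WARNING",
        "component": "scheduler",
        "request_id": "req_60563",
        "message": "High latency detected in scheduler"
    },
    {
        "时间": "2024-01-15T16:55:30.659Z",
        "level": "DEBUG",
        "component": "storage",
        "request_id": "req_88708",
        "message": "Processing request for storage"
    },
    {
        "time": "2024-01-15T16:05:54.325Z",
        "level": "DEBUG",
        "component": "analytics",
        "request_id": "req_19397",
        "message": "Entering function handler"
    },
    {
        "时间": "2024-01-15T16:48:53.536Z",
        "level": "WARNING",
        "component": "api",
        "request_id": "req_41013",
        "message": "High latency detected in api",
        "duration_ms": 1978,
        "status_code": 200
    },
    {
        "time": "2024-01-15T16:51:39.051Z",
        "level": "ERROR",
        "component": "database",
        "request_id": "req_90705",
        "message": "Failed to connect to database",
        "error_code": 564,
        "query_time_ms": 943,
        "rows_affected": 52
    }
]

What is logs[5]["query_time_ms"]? 943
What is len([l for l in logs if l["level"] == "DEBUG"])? 3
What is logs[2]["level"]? "DEBUG"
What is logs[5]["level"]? "ERROR"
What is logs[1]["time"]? "2024-01-15T16:40:51.144Z"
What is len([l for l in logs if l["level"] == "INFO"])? 0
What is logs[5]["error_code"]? 564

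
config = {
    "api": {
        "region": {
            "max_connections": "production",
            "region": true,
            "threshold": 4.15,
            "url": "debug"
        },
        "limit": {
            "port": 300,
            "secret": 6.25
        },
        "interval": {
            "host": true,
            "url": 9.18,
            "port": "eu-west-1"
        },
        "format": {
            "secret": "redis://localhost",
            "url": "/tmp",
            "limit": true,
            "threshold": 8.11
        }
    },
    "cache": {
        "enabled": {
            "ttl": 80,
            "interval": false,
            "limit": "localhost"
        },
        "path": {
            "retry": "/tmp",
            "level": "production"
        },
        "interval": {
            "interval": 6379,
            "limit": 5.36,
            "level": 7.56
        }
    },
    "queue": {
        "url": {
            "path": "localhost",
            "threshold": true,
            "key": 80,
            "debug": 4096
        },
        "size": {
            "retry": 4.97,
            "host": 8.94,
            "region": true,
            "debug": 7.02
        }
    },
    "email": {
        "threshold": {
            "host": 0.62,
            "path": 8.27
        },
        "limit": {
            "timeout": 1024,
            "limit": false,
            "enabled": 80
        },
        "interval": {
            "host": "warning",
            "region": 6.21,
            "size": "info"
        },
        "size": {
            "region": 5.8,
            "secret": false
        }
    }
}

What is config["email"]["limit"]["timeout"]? 1024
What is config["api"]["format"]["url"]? "/tmp"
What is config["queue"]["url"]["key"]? 80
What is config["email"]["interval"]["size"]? "info"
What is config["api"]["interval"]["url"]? 9.18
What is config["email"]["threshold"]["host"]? 0.62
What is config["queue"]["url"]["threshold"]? True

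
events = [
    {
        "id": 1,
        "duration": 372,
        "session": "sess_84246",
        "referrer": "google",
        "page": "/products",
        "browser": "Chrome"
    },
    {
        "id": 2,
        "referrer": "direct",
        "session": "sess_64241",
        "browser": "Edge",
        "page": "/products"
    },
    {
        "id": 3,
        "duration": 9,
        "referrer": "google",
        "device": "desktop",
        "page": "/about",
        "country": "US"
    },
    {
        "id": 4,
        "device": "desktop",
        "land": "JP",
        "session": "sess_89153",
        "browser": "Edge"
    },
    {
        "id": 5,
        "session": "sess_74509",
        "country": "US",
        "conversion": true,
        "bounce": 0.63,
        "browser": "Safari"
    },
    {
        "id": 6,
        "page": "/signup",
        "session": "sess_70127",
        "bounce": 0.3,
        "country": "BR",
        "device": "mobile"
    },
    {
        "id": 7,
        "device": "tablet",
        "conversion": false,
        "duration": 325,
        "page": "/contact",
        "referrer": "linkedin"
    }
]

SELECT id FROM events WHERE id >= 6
[6, 7]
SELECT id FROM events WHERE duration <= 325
[3, 7]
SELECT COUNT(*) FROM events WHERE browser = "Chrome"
1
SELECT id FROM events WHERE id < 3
[1, 2]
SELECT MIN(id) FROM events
1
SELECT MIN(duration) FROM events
9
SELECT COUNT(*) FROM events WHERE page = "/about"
1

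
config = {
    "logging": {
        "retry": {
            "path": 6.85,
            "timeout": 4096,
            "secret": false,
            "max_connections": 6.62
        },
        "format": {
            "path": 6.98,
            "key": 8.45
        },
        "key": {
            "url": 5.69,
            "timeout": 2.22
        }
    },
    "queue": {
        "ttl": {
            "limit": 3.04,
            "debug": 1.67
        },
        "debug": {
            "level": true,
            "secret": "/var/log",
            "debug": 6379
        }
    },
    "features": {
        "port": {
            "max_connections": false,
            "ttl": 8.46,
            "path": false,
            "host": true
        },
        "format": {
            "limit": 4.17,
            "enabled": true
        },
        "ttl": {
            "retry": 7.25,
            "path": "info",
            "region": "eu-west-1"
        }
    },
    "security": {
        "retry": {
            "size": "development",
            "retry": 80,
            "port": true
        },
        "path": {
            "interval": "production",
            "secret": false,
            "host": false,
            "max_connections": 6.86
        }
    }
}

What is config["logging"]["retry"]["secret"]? False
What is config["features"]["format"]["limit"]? 4.17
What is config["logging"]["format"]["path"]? 6.98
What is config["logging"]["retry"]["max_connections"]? 6.62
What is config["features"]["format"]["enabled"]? True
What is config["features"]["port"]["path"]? False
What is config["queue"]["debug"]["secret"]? "/var/log"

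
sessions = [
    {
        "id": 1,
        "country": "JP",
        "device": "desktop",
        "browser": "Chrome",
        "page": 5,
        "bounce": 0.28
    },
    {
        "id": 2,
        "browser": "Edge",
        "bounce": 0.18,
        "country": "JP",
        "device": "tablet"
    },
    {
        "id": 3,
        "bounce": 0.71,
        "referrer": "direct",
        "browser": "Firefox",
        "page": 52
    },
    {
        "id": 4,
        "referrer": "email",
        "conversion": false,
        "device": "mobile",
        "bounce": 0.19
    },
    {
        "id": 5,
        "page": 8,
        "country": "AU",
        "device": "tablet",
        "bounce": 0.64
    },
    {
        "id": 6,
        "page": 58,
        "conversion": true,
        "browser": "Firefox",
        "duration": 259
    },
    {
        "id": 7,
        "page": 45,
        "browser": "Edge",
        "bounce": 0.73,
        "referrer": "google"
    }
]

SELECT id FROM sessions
[1, 2, 3, 4, 5, 6, 7]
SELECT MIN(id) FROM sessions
1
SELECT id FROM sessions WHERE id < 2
[1]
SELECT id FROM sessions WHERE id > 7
[]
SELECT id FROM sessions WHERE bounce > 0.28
[3, 5, 7]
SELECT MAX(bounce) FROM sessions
0.73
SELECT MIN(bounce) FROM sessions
0.18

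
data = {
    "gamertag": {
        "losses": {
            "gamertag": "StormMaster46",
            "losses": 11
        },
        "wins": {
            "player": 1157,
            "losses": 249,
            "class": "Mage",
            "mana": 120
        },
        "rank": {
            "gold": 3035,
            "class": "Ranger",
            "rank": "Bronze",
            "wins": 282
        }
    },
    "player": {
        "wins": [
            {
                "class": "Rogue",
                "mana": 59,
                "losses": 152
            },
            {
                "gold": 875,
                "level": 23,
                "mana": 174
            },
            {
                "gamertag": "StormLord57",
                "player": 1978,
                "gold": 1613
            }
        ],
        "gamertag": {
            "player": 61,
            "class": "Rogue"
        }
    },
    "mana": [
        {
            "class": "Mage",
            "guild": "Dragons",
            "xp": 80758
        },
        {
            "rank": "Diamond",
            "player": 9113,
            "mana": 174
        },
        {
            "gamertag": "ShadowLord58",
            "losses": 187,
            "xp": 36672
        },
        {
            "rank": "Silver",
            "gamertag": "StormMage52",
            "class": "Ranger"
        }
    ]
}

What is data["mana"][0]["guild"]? "Dragons"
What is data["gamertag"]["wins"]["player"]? 1157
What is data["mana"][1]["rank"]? "Diamond"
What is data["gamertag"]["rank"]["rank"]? "Bronze"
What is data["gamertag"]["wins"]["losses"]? 249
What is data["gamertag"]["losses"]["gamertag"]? "StormMaster46"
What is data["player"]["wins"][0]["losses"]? 152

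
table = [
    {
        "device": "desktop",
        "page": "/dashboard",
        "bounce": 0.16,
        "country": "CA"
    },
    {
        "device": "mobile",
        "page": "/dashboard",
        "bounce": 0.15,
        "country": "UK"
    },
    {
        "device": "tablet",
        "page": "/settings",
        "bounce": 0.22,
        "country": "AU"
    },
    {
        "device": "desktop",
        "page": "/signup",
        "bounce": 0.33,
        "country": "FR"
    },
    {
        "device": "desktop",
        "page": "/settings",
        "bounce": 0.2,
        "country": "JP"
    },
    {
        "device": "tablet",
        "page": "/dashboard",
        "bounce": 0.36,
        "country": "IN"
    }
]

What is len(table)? 6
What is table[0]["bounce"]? 0.16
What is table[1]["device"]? "mobile"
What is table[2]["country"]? "AU"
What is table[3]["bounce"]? 0.33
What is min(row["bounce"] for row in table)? 0.15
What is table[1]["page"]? "/dashboard"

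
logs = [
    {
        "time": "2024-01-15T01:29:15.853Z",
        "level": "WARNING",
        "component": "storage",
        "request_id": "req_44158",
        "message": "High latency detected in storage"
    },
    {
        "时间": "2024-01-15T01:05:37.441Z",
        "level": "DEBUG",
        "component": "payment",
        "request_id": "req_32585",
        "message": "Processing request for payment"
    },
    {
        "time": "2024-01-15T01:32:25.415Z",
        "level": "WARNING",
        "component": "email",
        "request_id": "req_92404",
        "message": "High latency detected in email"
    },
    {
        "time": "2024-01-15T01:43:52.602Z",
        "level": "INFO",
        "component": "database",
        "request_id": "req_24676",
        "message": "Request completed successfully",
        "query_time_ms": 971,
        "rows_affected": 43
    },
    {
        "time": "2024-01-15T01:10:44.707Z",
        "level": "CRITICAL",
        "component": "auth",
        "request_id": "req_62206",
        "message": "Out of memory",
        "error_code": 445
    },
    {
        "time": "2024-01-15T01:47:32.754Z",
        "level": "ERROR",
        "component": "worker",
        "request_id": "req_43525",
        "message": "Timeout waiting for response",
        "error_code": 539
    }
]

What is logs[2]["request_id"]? "req_92404"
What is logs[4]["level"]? "CRITICAL"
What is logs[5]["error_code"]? 539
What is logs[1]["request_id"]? "req_32585"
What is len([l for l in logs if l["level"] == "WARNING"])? 2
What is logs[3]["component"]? "database"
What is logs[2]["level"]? "WARNING"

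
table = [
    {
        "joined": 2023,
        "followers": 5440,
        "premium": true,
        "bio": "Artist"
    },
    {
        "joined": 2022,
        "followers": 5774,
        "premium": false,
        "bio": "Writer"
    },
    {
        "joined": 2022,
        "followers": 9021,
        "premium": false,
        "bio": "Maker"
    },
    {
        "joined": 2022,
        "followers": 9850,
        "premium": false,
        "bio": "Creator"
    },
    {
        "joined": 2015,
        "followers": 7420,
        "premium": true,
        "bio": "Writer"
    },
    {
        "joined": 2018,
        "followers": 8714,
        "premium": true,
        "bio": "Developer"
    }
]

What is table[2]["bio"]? "Maker"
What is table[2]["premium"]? False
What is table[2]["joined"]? 2022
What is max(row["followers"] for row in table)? 9850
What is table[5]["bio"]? "Developer"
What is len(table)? 6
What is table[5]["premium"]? True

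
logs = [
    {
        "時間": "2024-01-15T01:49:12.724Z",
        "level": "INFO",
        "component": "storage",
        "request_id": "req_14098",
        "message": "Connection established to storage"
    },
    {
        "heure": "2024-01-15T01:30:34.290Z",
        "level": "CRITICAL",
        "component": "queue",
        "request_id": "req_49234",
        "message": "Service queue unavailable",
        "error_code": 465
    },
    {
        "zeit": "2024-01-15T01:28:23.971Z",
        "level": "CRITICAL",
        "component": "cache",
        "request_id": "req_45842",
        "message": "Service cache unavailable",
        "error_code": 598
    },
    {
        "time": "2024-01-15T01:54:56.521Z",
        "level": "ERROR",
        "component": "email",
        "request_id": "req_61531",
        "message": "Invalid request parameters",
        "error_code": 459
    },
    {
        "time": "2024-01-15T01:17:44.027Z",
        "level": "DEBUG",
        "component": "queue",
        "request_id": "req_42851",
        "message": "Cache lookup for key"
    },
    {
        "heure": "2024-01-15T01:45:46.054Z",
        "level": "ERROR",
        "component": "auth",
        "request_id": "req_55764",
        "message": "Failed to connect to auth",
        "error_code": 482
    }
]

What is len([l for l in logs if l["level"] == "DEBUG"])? 1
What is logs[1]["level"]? "CRITICAL"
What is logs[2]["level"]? "CRITICAL"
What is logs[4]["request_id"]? "req_42851"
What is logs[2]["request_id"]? "req_45842"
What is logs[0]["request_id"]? "req_14098"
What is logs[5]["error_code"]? 482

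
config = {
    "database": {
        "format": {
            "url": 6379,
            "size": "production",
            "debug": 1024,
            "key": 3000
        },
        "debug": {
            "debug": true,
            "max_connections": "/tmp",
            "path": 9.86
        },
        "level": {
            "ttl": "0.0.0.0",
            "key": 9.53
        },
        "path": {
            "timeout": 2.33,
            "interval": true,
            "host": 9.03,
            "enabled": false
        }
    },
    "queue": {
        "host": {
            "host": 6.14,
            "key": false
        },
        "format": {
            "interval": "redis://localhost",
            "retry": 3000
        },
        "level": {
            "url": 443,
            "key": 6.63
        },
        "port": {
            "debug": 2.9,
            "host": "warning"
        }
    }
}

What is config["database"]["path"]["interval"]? True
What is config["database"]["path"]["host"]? 9.03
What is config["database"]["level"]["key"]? 9.53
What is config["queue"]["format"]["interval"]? "redis://localhost"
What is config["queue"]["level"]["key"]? 6.63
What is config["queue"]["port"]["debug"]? 2.9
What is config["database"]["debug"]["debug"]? True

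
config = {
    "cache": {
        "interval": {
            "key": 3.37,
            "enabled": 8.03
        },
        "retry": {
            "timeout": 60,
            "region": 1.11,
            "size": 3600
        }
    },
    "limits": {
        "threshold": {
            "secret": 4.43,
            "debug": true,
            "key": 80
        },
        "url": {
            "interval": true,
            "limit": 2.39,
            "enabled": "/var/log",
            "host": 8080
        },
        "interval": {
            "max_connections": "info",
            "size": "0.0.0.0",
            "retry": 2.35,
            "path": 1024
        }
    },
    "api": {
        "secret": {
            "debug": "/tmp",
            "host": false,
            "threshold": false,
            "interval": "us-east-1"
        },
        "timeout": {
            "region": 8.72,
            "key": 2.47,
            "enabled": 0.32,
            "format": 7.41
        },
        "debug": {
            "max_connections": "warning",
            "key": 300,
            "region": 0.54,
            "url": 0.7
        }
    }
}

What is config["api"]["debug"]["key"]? 300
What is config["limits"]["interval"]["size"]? "0.0.0.0"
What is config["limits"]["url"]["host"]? 8080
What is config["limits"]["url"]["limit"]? 2.39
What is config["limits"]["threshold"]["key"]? 80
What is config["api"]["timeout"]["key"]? 2.47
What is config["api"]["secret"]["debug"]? "/tmp"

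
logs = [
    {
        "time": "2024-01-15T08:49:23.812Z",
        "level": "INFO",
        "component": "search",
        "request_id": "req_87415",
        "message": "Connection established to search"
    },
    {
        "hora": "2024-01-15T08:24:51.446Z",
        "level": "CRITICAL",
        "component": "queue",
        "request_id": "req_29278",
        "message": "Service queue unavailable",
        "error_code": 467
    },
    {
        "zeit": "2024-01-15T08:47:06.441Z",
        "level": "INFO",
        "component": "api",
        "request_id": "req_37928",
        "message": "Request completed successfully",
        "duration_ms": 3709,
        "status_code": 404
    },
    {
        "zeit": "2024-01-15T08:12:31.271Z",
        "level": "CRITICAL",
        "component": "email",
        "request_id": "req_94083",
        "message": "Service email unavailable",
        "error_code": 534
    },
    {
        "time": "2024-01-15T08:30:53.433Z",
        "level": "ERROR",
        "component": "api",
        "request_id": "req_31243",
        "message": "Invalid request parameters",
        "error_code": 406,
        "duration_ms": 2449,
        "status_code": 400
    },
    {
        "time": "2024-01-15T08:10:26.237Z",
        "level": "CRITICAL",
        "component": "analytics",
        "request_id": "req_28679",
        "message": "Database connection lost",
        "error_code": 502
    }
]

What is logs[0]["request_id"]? "req_87415"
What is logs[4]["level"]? "ERROR"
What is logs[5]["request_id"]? "req_28679"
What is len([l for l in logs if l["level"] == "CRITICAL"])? 3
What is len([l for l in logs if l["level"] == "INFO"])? 2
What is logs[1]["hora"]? "2024-01-15T08:24:51.446Z"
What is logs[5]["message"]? "Database connection lost"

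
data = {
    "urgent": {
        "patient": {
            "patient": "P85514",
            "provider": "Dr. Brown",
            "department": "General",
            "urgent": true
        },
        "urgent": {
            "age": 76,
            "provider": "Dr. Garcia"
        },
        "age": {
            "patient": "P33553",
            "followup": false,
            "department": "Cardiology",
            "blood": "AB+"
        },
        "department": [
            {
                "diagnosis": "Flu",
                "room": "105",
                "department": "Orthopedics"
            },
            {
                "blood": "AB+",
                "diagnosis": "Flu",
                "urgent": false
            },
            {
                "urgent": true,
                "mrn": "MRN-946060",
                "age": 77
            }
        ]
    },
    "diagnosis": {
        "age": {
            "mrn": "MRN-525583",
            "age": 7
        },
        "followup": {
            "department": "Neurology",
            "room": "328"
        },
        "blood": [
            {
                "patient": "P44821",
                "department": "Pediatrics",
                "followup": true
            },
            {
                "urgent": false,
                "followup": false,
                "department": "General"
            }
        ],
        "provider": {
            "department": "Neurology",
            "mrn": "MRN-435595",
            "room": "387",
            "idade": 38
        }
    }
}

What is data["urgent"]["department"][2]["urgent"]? True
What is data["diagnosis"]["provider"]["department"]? "Neurology"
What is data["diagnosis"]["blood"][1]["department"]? "General"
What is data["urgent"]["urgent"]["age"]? 76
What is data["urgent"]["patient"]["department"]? "General"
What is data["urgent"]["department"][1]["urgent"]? False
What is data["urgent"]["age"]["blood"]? "AB+"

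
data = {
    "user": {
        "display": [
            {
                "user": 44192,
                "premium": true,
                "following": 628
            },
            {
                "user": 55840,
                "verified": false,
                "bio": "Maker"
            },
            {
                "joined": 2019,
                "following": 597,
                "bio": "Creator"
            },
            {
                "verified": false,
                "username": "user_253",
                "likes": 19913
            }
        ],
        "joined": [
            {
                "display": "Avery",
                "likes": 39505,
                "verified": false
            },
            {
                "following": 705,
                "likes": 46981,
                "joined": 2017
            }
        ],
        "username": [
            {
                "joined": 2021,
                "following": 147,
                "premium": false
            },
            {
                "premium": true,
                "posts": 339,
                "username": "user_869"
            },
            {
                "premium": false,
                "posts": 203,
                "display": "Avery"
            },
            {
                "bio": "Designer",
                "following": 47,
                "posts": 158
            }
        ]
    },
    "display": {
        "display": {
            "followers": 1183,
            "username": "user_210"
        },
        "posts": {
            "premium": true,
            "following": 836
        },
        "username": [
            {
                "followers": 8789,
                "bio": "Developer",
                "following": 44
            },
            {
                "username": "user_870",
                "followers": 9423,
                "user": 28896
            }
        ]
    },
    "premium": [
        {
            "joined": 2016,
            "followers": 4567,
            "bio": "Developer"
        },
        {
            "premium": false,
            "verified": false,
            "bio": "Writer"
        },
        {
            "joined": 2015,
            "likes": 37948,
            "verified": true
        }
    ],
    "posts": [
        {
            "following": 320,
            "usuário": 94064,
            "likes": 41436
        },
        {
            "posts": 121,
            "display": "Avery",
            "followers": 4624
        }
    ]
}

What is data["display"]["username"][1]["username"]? "user_870"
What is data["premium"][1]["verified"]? False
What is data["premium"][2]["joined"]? 2015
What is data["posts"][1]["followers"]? 4624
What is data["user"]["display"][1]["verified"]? False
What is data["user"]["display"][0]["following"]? 628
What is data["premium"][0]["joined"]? 2016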